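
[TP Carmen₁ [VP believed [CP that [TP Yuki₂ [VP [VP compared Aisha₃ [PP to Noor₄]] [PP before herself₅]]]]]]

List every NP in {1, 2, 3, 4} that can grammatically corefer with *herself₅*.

*herself* is an anaphor, so Principle A applies: it must be bound in its binding domain.
Binding domain of *herself₅*: the embedded TP, whose subject is Yuki₂.
*Carmen₁* c-commands the anaphor but is outside its binding domain → cannot satisfy Principle A.
*Yuki₂* c-commands the anaphor within its binding domain → licit binder.
*Aisha₃* does not c-command the anaphor → cannot bind it.
*Noor₄* does not c-command the anaphor → cannot bind it.

{2}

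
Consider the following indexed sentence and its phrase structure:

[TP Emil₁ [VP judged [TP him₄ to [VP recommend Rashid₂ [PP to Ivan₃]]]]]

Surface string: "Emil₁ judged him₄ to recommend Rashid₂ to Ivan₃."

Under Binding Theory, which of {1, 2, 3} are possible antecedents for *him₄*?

none

*him* is a pronoun, so Principle B applies: it must be free in its binding domain.
Binding domain of *him₄*: the matrix TP, whose subject is Emil₁.
*Emil₁* c-commands the pronoun within its binding domain → coindexation would violate Principle B.
*Rashid₂*: the pronoun c-commands this R-expression → coindexation would violate Principle C on *Rashid₂*.
*Ivan₃*: the pronoun c-commands this R-expression → coindexation would violate Principle C on *Ivan₃*.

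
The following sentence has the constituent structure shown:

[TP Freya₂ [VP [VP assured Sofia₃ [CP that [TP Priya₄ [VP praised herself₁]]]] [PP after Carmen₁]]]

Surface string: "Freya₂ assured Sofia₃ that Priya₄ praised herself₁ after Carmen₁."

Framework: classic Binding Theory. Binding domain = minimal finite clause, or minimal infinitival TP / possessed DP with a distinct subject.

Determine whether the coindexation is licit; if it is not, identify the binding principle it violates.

The two coindexed NPs are *Carmen₁* and *herself₁*.
*herself₁* is an anaphor. Principle A requires it to be bound within its binding domain — the embedded TP, whose subject is Priya₄.
Within that domain it is c-commanded by *Priya₄*, which does not share its index.
*Carmen₁* does not c-command the anaphor at all.
The anaphor is unbound in its domain → Principle A violation.

Principle A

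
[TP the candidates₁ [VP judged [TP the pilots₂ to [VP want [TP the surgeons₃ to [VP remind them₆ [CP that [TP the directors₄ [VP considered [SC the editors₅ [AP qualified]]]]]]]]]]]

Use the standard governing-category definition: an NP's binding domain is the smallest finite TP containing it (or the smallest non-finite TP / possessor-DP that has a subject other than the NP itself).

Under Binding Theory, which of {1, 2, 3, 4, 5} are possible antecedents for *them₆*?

*them* is a pronoun, so Principle B applies: it must be free in its binding domain.
Binding domain of *them₆*: the embedded TP, whose subject is the surgeons₃.
*the candidates₁* c-commands the pronoun but from outside its binding domain, and is not c-commanded by it → coindexation permitted.
*the pilots₂* c-commands the pronoun but from outside its binding domain, and is not c-commanded by it → coindexation permitted.
*the surgeons₃* c-commands the pronoun within its binding domain → coindexation would violate Principle B.
*the directors₄*: the pronoun c-commands this R-expression → coindexation would violate Principle C on *the directors₄*.
*the editors₅*: the pronoun c-commands this R-expression → coindexation would violate Principle C on *the editors₅*.

{1, 2}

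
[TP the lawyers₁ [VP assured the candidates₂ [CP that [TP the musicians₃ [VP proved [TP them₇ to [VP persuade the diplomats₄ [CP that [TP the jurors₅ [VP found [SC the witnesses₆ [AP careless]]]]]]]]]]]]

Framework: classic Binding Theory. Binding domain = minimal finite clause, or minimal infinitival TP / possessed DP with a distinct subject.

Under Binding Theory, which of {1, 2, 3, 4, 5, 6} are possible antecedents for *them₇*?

{1, 2}

*them* is a pronoun, so Principle B applies: it must be free in its binding domain.
Binding domain of *them₇*: the embedded TP, whose subject is the musicians₃.
*the lawyers₁* c-commands the pronoun but from outside its binding domain, and is not c-commanded by it → coindexation permitted.
*the candidates₂* c-commands the pronoun but from outside its binding domain, and is not c-commanded by it → coindexation permitted.
*the musicians₃* c-commands the pronoun within its binding domain → coindexation would violate Principle B.
*the diplomats₄*: the pronoun c-commands this R-expression → coindexation would violate Principle C on *the diplomats₄*.
*the jurors₅*: the pronoun c-commands this R-expression → coindexation would violate Principle C on *the jurors₅*.
*the witnesses₆*: the pronoun c-commands this R-expression → coindexation would violate Principle C on *the witnesses₆*.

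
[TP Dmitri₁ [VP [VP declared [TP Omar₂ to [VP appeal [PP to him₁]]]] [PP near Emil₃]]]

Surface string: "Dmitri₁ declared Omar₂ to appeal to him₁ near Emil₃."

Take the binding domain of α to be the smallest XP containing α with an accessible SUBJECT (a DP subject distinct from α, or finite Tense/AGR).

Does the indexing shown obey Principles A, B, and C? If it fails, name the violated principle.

grammatical

The two coindexed NPs are *Dmitri₁* and *him₁*.
*him₁* is a pronoun; its binding domain is the embedded TP, whose subject is Omar₂. Within that domain it is c-commanded only by *Omar₂*, which carries a different index — the pronoun is free locally, so Principle B holds.
*Dmitri₁* is an R-expression; *him₁* does not c-command it, and no other NP shares its index, so Principle C is satisfied.
All principles are respected.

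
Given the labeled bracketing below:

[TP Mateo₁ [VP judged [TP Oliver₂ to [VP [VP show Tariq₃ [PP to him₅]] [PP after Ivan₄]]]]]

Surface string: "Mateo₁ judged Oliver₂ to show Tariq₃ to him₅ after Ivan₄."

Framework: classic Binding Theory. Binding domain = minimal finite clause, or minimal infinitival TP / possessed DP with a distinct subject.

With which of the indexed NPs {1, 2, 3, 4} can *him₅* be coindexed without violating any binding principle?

{1, 4}

*him* is a pronoun, so Principle B applies: it must be free in its binding domain.
Binding domain of *him₅*: the embedded TP, whose subject is Oliver₂.
*Mateo₁* c-commands the pronoun but from outside its binding domain, and is not c-commanded by it → coindexation permitted.
*Oliver₂* c-commands the pronoun within its binding domain → coindexation would violate Principle B.
*Tariq₃* c-commands the pronoun within its binding domain → coindexation would violate Principle B.
*Ivan₄* and the pronoun do not c-command one another → neither Principle B nor Principle C is at stake; coindexation permitted.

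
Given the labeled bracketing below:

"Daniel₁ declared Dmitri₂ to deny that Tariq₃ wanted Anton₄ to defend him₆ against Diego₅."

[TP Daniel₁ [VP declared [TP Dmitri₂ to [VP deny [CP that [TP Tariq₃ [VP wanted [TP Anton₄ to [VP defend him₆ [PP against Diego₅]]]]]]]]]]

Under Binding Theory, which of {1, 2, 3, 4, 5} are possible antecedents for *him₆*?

{1, 2, 3}

*him* is a pronoun, so Principle B applies: it must be free in its binding domain.
Binding domain of *him₆*: the embedded TP, whose subject is Anton₄.
*Daniel₁* c-commands the pronoun but from outside its binding domain, and is not c-commanded by it → coindexation permitted.
*Dmitri₂* c-commands the pronoun but from outside its binding domain, and is not c-commanded by it → coindexation permitted.
*Tariq₃* c-commands the pronoun but from outside its binding domain, and is not c-commanded by it → coindexation permitted.
*Anton₄* c-commands the pronoun within its binding domain → coindexation would violate Principle B.
*Diego₅*: the pronoun c-commands this R-expression → coindexation would violate Principle C on *Diego₅*.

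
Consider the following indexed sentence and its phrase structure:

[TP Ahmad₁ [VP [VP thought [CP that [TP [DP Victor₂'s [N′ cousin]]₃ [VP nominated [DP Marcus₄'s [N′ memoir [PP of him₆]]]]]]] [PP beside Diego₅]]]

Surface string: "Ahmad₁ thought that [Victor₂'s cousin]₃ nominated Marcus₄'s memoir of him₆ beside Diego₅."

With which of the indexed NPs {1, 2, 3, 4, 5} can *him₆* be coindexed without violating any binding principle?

*him* is a pronoun, so Principle B applies: it must be free in its binding domain.
Binding domain of *him₆*: the possessed DP, whose subject is Marcus₄.
*Ahmad₁* c-commands the pronoun but from outside its binding domain, and is not c-commanded by it → coindexation permitted.
*Victor₂* and the pronoun do not c-command one another → neither Principle B nor Principle C is at stake; coindexation permitted.
*[Victor₂'s cousin]₃* c-commands the pronoun but from outside its binding domain, and is not c-commanded by it → coindexation permitted.
*Marcus₄* c-commands the pronoun within its binding domain → coindexation would violate Principle B.
*Diego₅* and the pronoun do not c-command one another → neither Principle B nor Principle C is at stake; coindexation permitted.

{1, 2, 3, 5}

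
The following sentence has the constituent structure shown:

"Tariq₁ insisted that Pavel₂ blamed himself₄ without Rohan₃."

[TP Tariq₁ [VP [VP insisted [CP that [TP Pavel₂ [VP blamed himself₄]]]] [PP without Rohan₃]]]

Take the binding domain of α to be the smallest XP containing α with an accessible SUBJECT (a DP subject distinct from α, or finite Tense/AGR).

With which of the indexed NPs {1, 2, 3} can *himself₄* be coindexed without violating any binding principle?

{2}

*himself* is an anaphor, so Principle A applies: it must be bound in its binding domain.
Binding domain of *himself₄*: the embedded TP, whose subject is Pavel₂.
*Tariq₁* c-commands the anaphor but is outside its binding domain → cannot satisfy Principle A.
*Pavel₂* c-commands the anaphor within its binding domain → licit binder.
*Rohan₃* does not c-command the anaphor → cannot bind it.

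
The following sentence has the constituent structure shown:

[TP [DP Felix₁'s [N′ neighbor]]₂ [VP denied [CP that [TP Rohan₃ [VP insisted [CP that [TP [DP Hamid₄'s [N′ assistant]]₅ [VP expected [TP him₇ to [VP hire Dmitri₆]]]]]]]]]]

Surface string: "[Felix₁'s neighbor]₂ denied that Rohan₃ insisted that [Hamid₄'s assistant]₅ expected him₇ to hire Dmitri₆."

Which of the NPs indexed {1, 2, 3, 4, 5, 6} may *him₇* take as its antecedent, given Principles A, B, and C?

{1, 2, 3, 4}

*him* is a pronoun, so Principle B applies: it must be free in its binding domain.
Binding domain of *him₇*: the embedded TP, whose subject is [Hamid₄'s assistant]₅.
*Felix₁* and the pronoun do not c-command one another → neither Principle B nor Principle C is at stake; coindexation permitted.
*[Felix₁'s neighbor]₂* c-commands the pronoun but from outside its binding domain, and is not c-commanded by it → coindexation permitted.
*Rohan₃* c-commands the pronoun but from outside its binding domain, and is not c-commanded by it → coindexation permitted.
*Hamid₄* and the pronoun do not c-command one another → neither Principle B nor Principle C is at stake; coindexation permitted.
*[Hamid₄'s assistant]₅* c-commands the pronoun within its binding domain → coindexation would violate Principle B.
*Dmitri₆*: the pronoun c-commands this R-expression → coindexation would violate Principle C on *Dmitri₆*.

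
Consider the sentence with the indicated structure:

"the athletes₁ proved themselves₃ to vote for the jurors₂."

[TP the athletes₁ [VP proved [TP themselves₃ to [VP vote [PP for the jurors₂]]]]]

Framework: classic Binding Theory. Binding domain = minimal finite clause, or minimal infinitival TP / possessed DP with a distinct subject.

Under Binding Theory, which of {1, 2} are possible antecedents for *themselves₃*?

{1}

*themselves* is an anaphor, so Principle A applies: it must be bound in its binding domain.
Binding domain of *themselves₃*: the matrix TP, whose subject is the athletes₁.
*the athletes₁* c-commands the anaphor within its binding domain → licit binder.
*the jurors₂* does not c-command the anaphor → cannot bind it.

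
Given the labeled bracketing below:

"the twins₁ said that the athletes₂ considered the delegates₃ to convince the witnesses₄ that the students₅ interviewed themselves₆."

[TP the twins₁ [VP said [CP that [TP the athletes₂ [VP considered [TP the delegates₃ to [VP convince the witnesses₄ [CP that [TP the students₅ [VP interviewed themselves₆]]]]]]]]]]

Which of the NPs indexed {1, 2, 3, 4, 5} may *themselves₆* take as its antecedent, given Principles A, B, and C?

*themselves* is an anaphor, so Principle A applies: it must be bound in its binding domain.
Binding domain of *themselves₆*: the embedded TP, whose subject is the students₅.
*the twins₁* c-commands the anaphor but is outside its binding domain → cannot satisfy Principle A.
*the athletes₂* c-commands the anaphor but is outside its binding domain → cannot satisfy Principle A.
*the delegates₃* c-commands the anaphor but is outside its binding domain → cannot satisfy Principle A.
*the witnesses₄* c-commands the anaphor but is outside its binding domain → cannot satisfy Principle A.
*the students₅* c-commands the anaphor within its binding domain → licit binder.

{5}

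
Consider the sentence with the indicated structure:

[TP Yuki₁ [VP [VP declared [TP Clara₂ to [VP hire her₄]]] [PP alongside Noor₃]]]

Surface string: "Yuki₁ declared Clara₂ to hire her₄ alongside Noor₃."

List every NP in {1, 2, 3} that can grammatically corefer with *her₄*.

{1, 3}

*her* is a pronoun, so Principle B applies: it must be free in its binding domain.
Binding domain of *her₄*: the embedded TP, whose subject is Clara₂.
*Yuki₁* c-commands the pronoun but from outside its binding domain, and is not c-commanded by it → coindexation permitted.
*Clara₂* c-commands the pronoun within its binding domain → coindexation would violate Principle B.
*Noor₃* and the pronoun do not c-command one another → neither Principle B nor Principle C is at stake; coindexation permitted.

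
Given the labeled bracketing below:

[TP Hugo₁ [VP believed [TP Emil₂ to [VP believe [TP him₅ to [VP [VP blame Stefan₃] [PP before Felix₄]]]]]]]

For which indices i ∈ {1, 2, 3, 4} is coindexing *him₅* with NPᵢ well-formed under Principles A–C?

{1}

*him* is a pronoun, so Principle B applies: it must be free in its binding domain.
Binding domain of *him₅*: the embedded TP, whose subject is Emil₂.
*Hugo₁* c-commands the pronoun but from outside its binding domain, and is not c-commanded by it → coindexation permitted.
*Emil₂* c-commands the pronoun within its binding domain → coindexation would violate Principle B.
*Stefan₃*: the pronoun c-commands this R-expression → coindexation would violate Principle C on *Stefan₃*.
*Felix₄*: the pronoun c-commands this R-expression → coindexation would violate Principle C on *Felix₄*.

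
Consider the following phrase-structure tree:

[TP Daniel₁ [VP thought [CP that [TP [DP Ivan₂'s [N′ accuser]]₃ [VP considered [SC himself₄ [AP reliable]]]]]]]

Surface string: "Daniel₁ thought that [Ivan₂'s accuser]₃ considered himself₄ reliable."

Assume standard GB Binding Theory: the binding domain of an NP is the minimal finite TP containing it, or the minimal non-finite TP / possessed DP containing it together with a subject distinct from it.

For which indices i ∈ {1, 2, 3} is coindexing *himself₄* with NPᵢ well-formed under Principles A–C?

*himself* is an anaphor, so Principle A applies: it must be bound in its binding domain.
Binding domain of *himself₄*: the embedded TP, whose subject is [Ivan₂'s accuser]₃.
*Daniel₁* c-commands the anaphor but is outside its binding domain → cannot satisfy Principle A.
*Ivan₂* does not c-command the anaphor → cannot bind it.
*[Ivan₂'s accuser]₃* c-commands the anaphor within its binding domain → licit binder.

{3}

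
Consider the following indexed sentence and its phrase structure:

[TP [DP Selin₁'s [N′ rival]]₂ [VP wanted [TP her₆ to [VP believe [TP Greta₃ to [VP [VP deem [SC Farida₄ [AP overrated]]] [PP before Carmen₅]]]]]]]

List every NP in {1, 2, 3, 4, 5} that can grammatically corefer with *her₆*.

{1}

*her* is a pronoun, so Principle B applies: it must be free in its binding domain.
Binding domain of *her₆*: the matrix TP, whose subject is [Selin₁'s rival]₂.
*Selin₁* and the pronoun do not c-command one another → neither Principle B nor Principle C is at stake; coindexation permitted.
*[Selin₁'s rival]₂* c-commands the pronoun within its binding domain → coindexation would violate Principle B.
*Greta₃*: the pronoun c-commands this R-expression → coindexation would violate Principle C on *Greta₃*.
*Farida₄*: the pronoun c-commands this R-expression → coindexation would violate Principle C on *Farida₄*.
*Carmen₅*: the pronoun c-commands this R-expression → coindexation would violate Principle C on *Carmen₅*.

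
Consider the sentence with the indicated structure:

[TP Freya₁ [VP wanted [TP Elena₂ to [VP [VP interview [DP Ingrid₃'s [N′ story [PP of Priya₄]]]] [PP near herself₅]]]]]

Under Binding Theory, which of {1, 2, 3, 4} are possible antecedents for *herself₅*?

*herself* is an anaphor, so Principle A applies: it must be bound in its binding domain.
Binding domain of *herself₅*: the embedded TP, whose subject is Elena₂.
*Freya₁* c-commands the anaphor but is outside its binding domain → cannot satisfy Principle A.
*Elena₂* c-commands the anaphor within its binding domain → licit binder.
*Ingrid₃* does not c-command the anaphor → cannot bind it.
*Priya₄* does not c-command the anaphor → cannot bind it.

{2}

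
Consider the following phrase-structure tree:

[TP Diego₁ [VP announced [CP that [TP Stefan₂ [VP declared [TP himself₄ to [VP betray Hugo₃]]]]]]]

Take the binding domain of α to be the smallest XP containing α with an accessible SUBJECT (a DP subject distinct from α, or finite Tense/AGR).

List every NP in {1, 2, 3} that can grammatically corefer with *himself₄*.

*himself* is an anaphor, so Principle A applies: it must be bound in its binding domain.
Binding domain of *himself₄*: the embedded TP, whose subject is Stefan₂.
*Diego₁* c-commands the anaphor but is outside its binding domain → cannot satisfy Principle A.
*Stefan₂* c-commands the anaphor within its binding domain → licit binder.
*Hugo₃* does not c-command the anaphor → cannot bind it.

{2}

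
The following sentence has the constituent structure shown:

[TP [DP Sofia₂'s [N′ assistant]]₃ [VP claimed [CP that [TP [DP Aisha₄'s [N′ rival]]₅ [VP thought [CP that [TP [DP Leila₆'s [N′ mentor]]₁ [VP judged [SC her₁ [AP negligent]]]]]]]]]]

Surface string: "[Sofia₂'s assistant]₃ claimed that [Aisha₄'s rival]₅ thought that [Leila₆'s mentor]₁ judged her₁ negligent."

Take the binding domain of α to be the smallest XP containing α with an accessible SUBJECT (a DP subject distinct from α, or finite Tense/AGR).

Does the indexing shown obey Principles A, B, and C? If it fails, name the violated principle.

The two coindexed NPs are *[Leila₆'s mentor]₁* and *her₁*.
*her₁* is a pronoun. Its binding domain is the embedded TP, whose subject is [Leila₆'s mentor]₁.
*[Leila₆'s mentor]₁* c-commands it within that domain and carries the same index.
The pronoun is locally bound → Principle B violation.

Principle B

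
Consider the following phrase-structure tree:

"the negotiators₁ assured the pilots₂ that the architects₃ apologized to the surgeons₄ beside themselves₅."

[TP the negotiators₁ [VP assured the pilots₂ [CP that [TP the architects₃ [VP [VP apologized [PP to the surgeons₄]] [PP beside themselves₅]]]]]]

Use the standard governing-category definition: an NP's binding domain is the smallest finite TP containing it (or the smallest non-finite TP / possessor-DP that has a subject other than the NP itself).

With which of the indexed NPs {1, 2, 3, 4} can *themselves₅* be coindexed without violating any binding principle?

*themselves* is an anaphor, so Principle A applies: it must be bound in its binding domain.
Binding domain of *themselves₅*: the embedded TP, whose subject is the architects₃.
*the negotiators₁* c-commands the anaphor but is outside its binding domain → cannot satisfy Principle A.
*the pilots₂* c-commands the anaphor but is outside its binding domain → cannot satisfy Principle A.
*the architects₃* c-commands the anaphor within its binding domain → licit binder.
*the surgeons₄* does not c-command the anaphor → cannot bind it.

{3}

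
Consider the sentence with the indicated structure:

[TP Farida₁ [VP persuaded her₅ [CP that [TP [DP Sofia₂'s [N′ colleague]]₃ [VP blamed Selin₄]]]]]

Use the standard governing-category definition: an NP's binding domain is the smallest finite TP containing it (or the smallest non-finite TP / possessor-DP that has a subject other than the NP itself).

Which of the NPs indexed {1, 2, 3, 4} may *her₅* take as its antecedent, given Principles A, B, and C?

none

*her* is a pronoun, so Principle B applies: it must be free in its binding domain.
Binding domain of *her₅*: the matrix TP, whose subject is Farida₁.
*Farida₁* c-commands the pronoun within its binding domain → coindexation would violate Principle B.
*Sofia₂*: the pronoun c-commands this R-expression → coindexation would violate Principle C on *Sofia₂*.
*[Sofia₂'s colleague]₃*: the pronoun c-commands this R-expression → coindexation would violate Principle C on *[Sofia₂'s colleague]₃*.
*Selin₄*: the pronoun c-commands this R-expression → coindexation would violate Principle C on *Selin₄*.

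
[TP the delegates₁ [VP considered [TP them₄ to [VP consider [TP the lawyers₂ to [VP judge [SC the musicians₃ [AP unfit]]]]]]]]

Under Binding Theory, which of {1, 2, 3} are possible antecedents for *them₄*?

none

*them* is a pronoun, so Principle B applies: it must be free in its binding domain.
Binding domain of *them₄*: the matrix TP, whose subject is the delegates₁.
*the delegates₁* c-commands the pronoun within its binding domain → coindexation would violate Principle B.
*the lawyers₂*: the pronoun c-commands this R-expression → coindexation would violate Principle C on *the lawyers₂*.
*the musicians₃*: the pronoun c-commands this R-expression → coindexation would violate Principle C on *the musicians₃*.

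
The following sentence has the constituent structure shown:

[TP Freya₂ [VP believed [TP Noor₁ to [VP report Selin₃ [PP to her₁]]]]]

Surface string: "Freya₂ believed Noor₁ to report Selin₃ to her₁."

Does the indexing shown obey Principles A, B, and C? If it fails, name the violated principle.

Principle B

The two coindexed NPs are *Noor₁* and *her₁*.
*her₁* is a pronoun. Its binding domain is the embedded TP, whose subject is Noor₁.
*Noor₁* c-commands it within that domain and carries the same index.
The pronoun is locally bound → Principle B violation.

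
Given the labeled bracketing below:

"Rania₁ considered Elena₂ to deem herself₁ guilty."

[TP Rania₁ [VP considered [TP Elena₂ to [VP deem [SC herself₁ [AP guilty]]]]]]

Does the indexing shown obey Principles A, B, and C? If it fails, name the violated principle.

The two coindexed NPs are *Rania₁* and *herself₁*.
*herself₁* is an anaphor. Principle A requires it to be bound within its binding domain — the embedded TP, whose subject is Elena₂.
Within that domain it is c-commanded by *Elena₂*, which does not share its index.
*Rania₁* does c-command the anaphor, but from outside its binding domain.
The anaphor is unbound in its domain → Principle A violation.

Principle A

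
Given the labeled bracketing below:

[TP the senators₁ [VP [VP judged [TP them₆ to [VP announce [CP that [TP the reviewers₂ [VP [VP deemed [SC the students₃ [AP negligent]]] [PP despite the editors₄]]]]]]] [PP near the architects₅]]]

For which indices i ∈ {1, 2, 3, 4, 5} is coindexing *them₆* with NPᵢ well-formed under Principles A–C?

{5}

*them* is a pronoun, so Principle B applies: it must be free in its binding domain.
Binding domain of *them₆*: the matrix TP, whose subject is the senators₁.
*the senators₁* c-commands the pronoun within its binding domain → coindexation would violate Principle B.
*the reviewers₂*: the pronoun c-commands this R-expression → coindexation would violate Principle C on *the reviewers₂*.
*the students₃*: the pronoun c-commands this R-expression → coindexation would violate Principle C on *the students₃*.
*the editors₄*: the pronoun c-commands this R-expression → coindexation would violate Principle C on *the editors₄*.
*the architects₅* and the pronoun do not c-command one another → neither Principle B nor Principle C is at stake; coindexation permitted.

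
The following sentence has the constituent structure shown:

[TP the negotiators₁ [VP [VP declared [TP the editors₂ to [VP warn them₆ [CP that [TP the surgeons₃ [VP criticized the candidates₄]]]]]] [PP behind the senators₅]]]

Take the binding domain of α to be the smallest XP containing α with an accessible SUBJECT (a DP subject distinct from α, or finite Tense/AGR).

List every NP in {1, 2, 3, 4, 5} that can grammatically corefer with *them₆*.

*them* is a pronoun, so Principle B applies: it must be free in its binding domain.
Binding domain of *them₆*: the embedded TP, whose subject is the editors₂.
*the negotiators₁* c-commands the pronoun but from outside its binding domain, and is not c-commanded by it → coindexation permitted.
*the editors₂* c-commands the pronoun within its binding domain → coindexation would violate Principle B.
*the surgeons₃*: the pronoun c-commands this R-expression → coindexation would violate Principle C on *the surgeons₃*.
*the candidates₄*: the pronoun c-commands this R-expression → coindexation would violate Principle C on *the candidates₄*.
*the senators₅* and the pronoun do not c-command one another → neither Principle B nor Principle C is at stake; coindexation permitted.

{1, 5}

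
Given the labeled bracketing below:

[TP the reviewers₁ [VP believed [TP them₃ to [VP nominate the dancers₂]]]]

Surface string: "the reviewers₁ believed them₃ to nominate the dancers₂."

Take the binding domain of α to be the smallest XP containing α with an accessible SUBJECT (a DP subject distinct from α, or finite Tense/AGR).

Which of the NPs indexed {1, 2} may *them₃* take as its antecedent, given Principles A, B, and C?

none

*them* is a pronoun, so Principle B applies: it must be free in its binding domain.
Binding domain of *them₃*: the matrix TP, whose subject is the reviewers₁.
*the reviewers₁* c-commands the pronoun within its binding domain → coindexation would violate Principle B.
*the dancers₂*: the pronoun c-commands this R-expression → coindexation would violate Principle C on *the dancers₂*.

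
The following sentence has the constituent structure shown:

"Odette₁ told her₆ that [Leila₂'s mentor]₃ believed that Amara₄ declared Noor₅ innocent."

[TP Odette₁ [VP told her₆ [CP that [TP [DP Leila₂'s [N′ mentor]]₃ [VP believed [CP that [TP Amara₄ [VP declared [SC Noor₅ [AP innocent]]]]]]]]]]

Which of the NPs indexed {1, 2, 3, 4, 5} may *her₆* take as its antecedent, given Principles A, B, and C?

*her* is a pronoun, so Principle B applies: it must be free in its binding domain.
Binding domain of *her₆*: the matrix TP, whose subject is Odette₁.
*Odette₁* c-commands the pronoun within its binding domain → coindexation would violate Principle B.
*Leila₂*: the pronoun c-commands this R-expression → coindexation would violate Principle C on *Leila₂*.
*[Leila₂'s mentor]₃*: the pronoun c-commands this R-expression → coindexation would violate Principle C on *[Leila₂'s mentor]₃*.
*Amara₄*: the pronoun c-commands this R-expression → coindexation would violate Principle C on *Amara₄*.
*Noor₅*: the pronoun c-commands this R-expression → coindexation would violate Principle C on *Noor₅*.

none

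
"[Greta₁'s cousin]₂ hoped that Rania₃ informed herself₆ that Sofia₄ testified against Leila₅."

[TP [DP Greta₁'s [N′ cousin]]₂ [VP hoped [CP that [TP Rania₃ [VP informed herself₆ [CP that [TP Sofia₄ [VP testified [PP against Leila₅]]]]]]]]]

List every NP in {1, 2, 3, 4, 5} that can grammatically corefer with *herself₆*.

{3}

*herself* is an anaphor, so Principle A applies: it must be bound in its binding domain.
Binding domain of *herself₆*: the embedded TP, whose subject is Rania₃.
*Greta₁* does not c-command the anaphor → cannot bind it.
*[Greta₁'s cousin]₂* c-commands the anaphor but is outside its binding domain → cannot satisfy Principle A.
*Rania₃* c-commands the anaphor within its binding domain → licit binder.
*Sofia₄* does not c-command the anaphor → cannot bind it.
*Leila₅* does not c-command the anaphor → cannot bind it.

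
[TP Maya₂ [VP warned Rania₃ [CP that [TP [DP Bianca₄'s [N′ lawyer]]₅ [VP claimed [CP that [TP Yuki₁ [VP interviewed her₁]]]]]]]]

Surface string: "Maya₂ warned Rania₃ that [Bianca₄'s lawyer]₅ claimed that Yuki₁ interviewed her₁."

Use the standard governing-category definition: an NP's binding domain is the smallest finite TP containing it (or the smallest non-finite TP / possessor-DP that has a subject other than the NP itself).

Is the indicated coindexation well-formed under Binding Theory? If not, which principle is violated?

Principle B

The two coindexed NPs are *Yuki₁* and *her₁*.
*her₁* is a pronoun. Its binding domain is the embedded TP, whose subject is Yuki₁.
*Yuki₁* c-commands it within that domain and carries the same index.
The pronoun is locally bound → Principle B violation.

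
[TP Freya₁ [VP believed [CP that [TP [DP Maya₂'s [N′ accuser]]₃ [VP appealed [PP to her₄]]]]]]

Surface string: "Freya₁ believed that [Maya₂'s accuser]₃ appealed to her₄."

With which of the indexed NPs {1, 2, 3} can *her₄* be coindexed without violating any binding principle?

*her* is a pronoun, so Principle B applies: it must be free in its binding domain.
Binding domain of *her₄*: the embedded TP, whose subject is [Maya₂'s accuser]₃.
*Freya₁* c-commands the pronoun but from outside its binding domain, and is not c-commanded by it → coindexation permitted.
*Maya₂* and the pronoun do not c-command one another → neither Principle B nor Principle C is at stake; coindexation permitted.
*[Maya₂'s accuser]₃* c-commands the pronoun within its binding domain → coindexation would violate Principle B.

{1, 2}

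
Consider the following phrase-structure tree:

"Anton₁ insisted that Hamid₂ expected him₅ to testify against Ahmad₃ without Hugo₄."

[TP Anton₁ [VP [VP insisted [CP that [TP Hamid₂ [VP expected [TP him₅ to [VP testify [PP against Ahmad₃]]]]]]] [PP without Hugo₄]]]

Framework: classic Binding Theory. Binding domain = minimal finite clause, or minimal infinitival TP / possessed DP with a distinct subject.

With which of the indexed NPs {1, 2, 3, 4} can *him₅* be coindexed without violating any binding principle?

*him* is a pronoun, so Principle B applies: it must be free in its binding domain.
Binding domain of *him₅*: the embedded TP, whose subject is Hamid₂.
*Anton₁* c-commands the pronoun but from outside its binding domain, and is not c-commanded by it → coindexation permitted.
*Hamid₂* c-commands the pronoun within its binding domain → coindexation would violate Principle B.
*Ahmad₃*: the pronoun c-commands this R-expression → coindexation would violate Principle C on *Ahmad₃*.
*Hugo₄* and the pronoun do not c-command one another → neither Principle B nor Principle C is at stake; coindexation permitted.

{1, 4}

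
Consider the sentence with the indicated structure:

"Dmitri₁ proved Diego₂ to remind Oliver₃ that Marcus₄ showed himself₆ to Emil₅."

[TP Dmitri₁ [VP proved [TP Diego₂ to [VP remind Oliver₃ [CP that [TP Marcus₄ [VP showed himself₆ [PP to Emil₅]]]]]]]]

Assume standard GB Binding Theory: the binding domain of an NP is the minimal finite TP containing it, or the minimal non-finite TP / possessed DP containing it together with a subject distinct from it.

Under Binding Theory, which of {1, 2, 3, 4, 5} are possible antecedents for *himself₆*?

*himself* is an anaphor, so Principle A applies: it must be bound in its binding domain.
Binding domain of *himself₆*: the embedded TP, whose subject is Marcus₄.
*Dmitri₁* c-commands the anaphor but is outside its binding domain → cannot satisfy Principle A.
*Diego₂* c-commands the anaphor but is outside its binding domain → cannot satisfy Principle A.
*Oliver₃* c-commands the anaphor but is outside its binding domain → cannot satisfy Principle A.
*Marcus₄* c-commands the anaphor within its binding domain → licit binder.
*Emil₅* does not c-command the anaphor → cannot bind it.

{4}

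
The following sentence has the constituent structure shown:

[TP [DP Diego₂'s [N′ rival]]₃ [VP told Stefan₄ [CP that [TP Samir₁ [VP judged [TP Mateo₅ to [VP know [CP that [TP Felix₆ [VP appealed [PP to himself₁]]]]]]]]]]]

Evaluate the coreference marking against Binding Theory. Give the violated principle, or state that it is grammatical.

Principle A

The two coindexed NPs are *Samir₁* and *himself₁*.
*himself₁* is an anaphor. Principle A requires it to be bound within its binding domain — the embedded TP, whose subject is Felix₆.
Within that domain it is c-commanded by *Felix₆*, which does not share its index.
*Samir₁* does c-command the anaphor, but from outside its binding domain.
The anaphor is unbound in its domain → Principle A violation.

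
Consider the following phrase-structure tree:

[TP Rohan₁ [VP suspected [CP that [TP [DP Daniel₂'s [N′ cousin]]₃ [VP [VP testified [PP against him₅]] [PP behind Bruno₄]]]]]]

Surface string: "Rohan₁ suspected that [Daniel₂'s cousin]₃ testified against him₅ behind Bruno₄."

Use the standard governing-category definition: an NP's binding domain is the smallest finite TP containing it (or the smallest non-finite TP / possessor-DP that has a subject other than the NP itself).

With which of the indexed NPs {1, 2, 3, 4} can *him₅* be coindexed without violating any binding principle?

*him* is a pronoun, so Principle B applies: it must be free in its binding domain.
Binding domain of *him₅*: the embedded TP, whose subject is [Daniel₂'s cousin]₃.
*Rohan₁* c-commands the pronoun but from outside its binding domain, and is not c-commanded by it → coindexation permitted.
*Daniel₂* and the pronoun do not c-command one another → neither Principle B nor Principle C is at stake; coindexation permitted.
*[Daniel₂'s cousin]₃* c-commands the pronoun within its binding domain → coindexation would violate Principle B.
*Bruno₄* and the pronoun do not c-command one another → neither Principle B nor Principle C is at stake; coindexation permitted.

{1, 2, 4}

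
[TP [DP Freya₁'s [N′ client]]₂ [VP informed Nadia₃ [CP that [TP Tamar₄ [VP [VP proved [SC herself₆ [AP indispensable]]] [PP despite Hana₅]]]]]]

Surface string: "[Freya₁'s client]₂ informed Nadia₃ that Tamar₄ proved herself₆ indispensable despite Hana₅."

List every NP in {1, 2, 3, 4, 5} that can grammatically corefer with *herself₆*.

{4}

*herself* is an anaphor, so Principle A applies: it must be bound in its binding domain.
Binding domain of *herself₆*: the embedded TP, whose subject is Tamar₄.
*Freya₁* does not c-command the anaphor → cannot bind it.
*[Freya₁'s client]₂* c-commands the anaphor but is outside its binding domain → cannot satisfy Principle A.
*Nadia₃* c-commands the anaphor but is outside its binding domain → cannot satisfy Principle A.
*Tamar₄* c-commands the anaphor within its binding domain → licit binder.
*Hana₅* does not c-command the anaphor → cannot bind it.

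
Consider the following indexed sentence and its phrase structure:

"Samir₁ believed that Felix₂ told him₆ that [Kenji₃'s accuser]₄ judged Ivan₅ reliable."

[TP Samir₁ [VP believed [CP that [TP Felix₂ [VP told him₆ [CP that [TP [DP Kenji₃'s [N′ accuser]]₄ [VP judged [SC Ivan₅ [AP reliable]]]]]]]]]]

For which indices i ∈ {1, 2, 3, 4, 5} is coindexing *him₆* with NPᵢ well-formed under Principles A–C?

*him* is a pronoun, so Principle B applies: it must be free in its binding domain.
Binding domain of *him₆*: the embedded TP, whose subject is Felix₂.
*Samir₁* c-commands the pronoun but from outside its binding domain, and is not c-commanded by it → coindexation permitted.
*Felix₂* c-commands the pronoun within its binding domain → coindexation would violate Principle B.
*Kenji₃*: the pronoun c-commands this R-expression → coindexation would violate Principle C on *Kenji₃*.
*[Kenji₃'s accuser]₄*: the pronoun c-commands this R-expression → coindexation would violate Principle C on *[Kenji₃'s accuser]₄*.
*Ivan₅*: the pronoun c-commands this R-expression → coindexation would violate Principle C on *Ivan₅*.

{1}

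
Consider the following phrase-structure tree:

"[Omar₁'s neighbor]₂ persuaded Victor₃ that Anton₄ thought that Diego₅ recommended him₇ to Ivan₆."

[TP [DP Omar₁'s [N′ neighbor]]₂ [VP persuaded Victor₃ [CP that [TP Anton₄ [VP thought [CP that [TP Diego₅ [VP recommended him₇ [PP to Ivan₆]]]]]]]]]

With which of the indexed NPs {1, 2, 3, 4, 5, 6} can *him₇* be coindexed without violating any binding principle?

{1, 2, 3, 4}

*him* is a pronoun, so Principle B applies: it must be free in its binding domain.
Binding domain of *him₇*: the embedded TP, whose subject is Diego₅.
*Omar₁* and the pronoun do not c-command one another → neither Principle B nor Principle C is at stake; coindexation permitted.
*[Omar₁'s neighbor]₂* c-commands the pronoun but from outside its binding domain, and is not c-commanded by it → coindexation permitted.
*Victor₃* c-commands the pronoun but from outside its binding domain, and is not c-commanded by it → coindexation permitted.
*Anton₄* c-commands the pronoun but from outside its binding domain, and is not c-commanded by it → coindexation permitted.
*Diego₅* c-commands the pronoun within its binding domain → coindexation would violate Principle B.
*Ivan₆*: the pronoun c-commands this R-expression → coindexation would violate Principle C on *Ivan₆*.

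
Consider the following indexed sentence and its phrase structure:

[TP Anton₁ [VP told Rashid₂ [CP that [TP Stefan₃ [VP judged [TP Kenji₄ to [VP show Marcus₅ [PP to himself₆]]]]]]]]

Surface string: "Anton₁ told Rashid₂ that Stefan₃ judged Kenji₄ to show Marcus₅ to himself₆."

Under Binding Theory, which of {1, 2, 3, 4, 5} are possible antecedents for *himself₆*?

*himself* is an anaphor, so Principle A applies: it must be bound in its binding domain.
Binding domain of *himself₆*: the embedded TP, whose subject is Kenji₄.
*Anton₁* c-commands the anaphor but is outside its binding domain → cannot satisfy Principle A.
*Rashid₂* c-commands the anaphor but is outside its binding domain → cannot satisfy Principle A.
*Stefan₃* c-commands the anaphor but is outside its binding domain → cannot satisfy Principle A.
*Kenji₄* c-commands the anaphor within its binding domain → licit binder.
*Marcus₅* c-commands the anaphor within its binding domain → licit binder.

{4, 5}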